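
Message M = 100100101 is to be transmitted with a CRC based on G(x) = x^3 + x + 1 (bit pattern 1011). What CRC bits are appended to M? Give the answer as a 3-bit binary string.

000

Append 3 zeros: 100100101000. Divide by 1011 (XOR where the leading bit is 1):
  pos 0: 1001 XOR 1011 = 0010
  pos 2: 1000 XOR 1011 = 0011
  pos 4: 1110 XOR 1011 = 0101
  pos 5: 1011 XOR 1011 = 0000
Remainder (last 3 bits) = 000. This is the CRC / FCS.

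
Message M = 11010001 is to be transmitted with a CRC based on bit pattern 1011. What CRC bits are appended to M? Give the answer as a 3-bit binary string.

Append 3 zeros: 11010001000. Divide by 1011 (XOR where the leading bit is 1):
  pos 0: 1101 XOR 1011 = 0110
  pos 1: 1100 XOR 1011 = 0111
  pos 2: 1110 XOR 1011 = 0101
  pos 3: 1010 XOR 1011 = 0001
  pos 6: 1100 XOR 1011 = 0111
  pos 7: 1110 XOR 1011 = 0101
Remainder (last 3 bits) = 101. This is the CRC / FCS.

101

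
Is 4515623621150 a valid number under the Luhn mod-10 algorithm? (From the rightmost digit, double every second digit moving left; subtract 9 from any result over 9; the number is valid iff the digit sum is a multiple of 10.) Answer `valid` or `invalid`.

invalid

From the right, keep odd positions and double even positions (subtract 9 from any doubled value over 9):
  doubled (positions 2,4,...): 1 2 3 4 1 1 → sum 12
  kept (positions 1,3,...): 0 1 2 3 6 1 4 → sum 17
Total = 29.
29 mod 10 = 9, so the number is invalid.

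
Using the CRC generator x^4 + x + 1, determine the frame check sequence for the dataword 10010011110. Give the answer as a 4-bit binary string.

0011

Append 4 zeros: 100100111100000. Divide by 10011 (XOR where the leading bit is 1):
  pos 0: 10010 XOR 10011 = 00001
  pos 4: 10111 XOR 10011 = 00100
  pos 6: 10010 XOR 10011 = 00001
  pos 10: 10000 XOR 10011 = 00011
Remainder (last 4 bits) = 0011. This is the CRC / FCS.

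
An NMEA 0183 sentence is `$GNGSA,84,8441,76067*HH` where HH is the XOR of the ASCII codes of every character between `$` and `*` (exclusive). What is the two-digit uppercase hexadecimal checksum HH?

45

XOR the ASCII codes of the payload characters:
  'G' = 0x47 → acc = 0x47
  'N' = 0x4E → acc = 0x09
  'G' = 0x47 → acc = 0x4E
  'S' = 0x53 → acc = 0x1D
  'A' = 0x41 → acc = 0x5C
  ',' = 0x2C → acc = 0x70
  '8' = 0x38 → acc = 0x48
  '4' = 0x34 → acc = 0x7C
  ',' = 0x2C → acc = 0x50
  '8' = 0x38 → acc = 0x68
  '4' = 0x34 → acc = 0x5C
  '4' = 0x34 → acc = 0x68
  '1' = 0x31 → acc = 0x59
  ',' = 0x2C → acc = 0x75
  '7' = 0x37 → acc = 0x42
  '6' = 0x36 → acc = 0x74
  '0' = 0x30 → acc = 0x44
  '6' = 0x36 → acc = 0x72
  '7' = 0x37 → acc = 0x45
Checksum = 0x45.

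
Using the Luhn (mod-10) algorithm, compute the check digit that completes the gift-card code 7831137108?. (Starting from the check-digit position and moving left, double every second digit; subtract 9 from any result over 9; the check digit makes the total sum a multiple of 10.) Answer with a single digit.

Partial digits right→left: 8 0 1 7 3 1 1 3 8 7
Double every second digit counting from the check-digit position (so the 1st, 3rd, 5th, ... of the partial from the right).
  doubled (with −9 where >9): 7 2 6 2 7 → sum 24
  kept as-is: 0 7 1 3 7 → sum 18
Total = 24 + 18 = 42.
Check digit = (10 − (42 mod 10)) mod 10 = 8.

8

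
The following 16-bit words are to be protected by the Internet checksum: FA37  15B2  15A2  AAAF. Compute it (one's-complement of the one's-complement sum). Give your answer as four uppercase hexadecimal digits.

One's-complement addition (fold any carry out of bit 15 back into bit 0):
  0xFA37 + 0x15B2 = 0x10FE9 → wrap carry → 0x0FEA
  0x0FEA + 0x15A2 = 0x0258C
  0x258C + 0xAAAF = 0x0D03B
One's-complement sum = 0xD03B.
Checksum = ~0xD03B & 0xFFFF = 0x2FC4.

2FC4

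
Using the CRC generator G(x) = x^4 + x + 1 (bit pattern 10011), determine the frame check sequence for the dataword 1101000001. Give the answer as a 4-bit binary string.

Append 4 zeros: 11010000010000. Divide by 10011 (XOR where the leading bit is 1):
  pos 0: 11010 XOR 10011 = 01001
  pos 1: 10010 XOR 10011 = 00001
  pos 5: 10001 XOR 10011 = 00010
  pos 8: 10000 XOR 10011 = 00011
Remainder (last 4 bits) = 0110. This is the CRC / FCS.

0110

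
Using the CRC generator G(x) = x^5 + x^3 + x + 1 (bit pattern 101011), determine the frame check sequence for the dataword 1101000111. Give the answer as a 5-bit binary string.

11101

Append 5 zeros: 110100011100000. Divide by 101011 (XOR where the leading bit is 1):
  pos 0: 110100 XOR 101011 = 011111
  pos 1: 111110 XOR 101011 = 010101
  pos 2: 101011 XOR 101011 = 000000
  pos 8: 110000 XOR 101011 = 011011
  pos 9: 110110 XOR 101011 = 011101
Remainder (last 5 bits) = 11101. This is the CRC / FCS.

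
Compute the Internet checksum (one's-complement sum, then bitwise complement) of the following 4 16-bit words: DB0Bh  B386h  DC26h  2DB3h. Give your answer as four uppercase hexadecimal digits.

6793

One's-complement addition (fold any carry out of bit 15 back into bit 0):
  0xDB0B + 0xB386 = 0x18E91 → wrap carry → 0x8E92
  0x8E92 + 0xDC26 = 0x16AB8 → wrap carry → 0x6AB9
  0x6AB9 + 0x2DB3 = 0x0986C
One's-complement sum = 0x986C.
Checksum = ~0x986C & 0xFFFF = 0x6793.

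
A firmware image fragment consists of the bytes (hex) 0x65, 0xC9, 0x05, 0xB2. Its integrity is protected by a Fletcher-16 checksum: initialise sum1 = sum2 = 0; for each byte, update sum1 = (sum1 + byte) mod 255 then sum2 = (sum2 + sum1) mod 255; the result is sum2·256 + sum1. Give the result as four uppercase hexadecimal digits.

Running sums (mod 255):
  after byte 0 (0x65): sum1=101, sum2=101
  after byte 1 (0xC9): sum1=47, sum2=148
  after byte 2 (0x05): sum1=52, sum2=200
  after byte 3 (0xB2): sum1=230, sum2=175
Checksum = sum2·256 + sum1 = 175·256 + 230 = 45030 = 0xAFE6.

AFE6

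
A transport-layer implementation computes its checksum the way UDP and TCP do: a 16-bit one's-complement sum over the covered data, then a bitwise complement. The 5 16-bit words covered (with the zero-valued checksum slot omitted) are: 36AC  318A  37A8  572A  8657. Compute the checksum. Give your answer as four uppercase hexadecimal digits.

829F

One's-complement addition (fold any carry out of bit 15 back into bit 0):
  0x36AC + 0x318A = 0x06836
  0x6836 + 0x37A8 = 0x09FDE
  0x9FDE + 0x572A = 0x0F708
  0xF708 + 0x8657 = 0x17D5F → wrap carry → 0x7D60
One's-complement sum = 0x7D60.
Checksum = ~0x7D60 & 0xFFFF = 0x829F.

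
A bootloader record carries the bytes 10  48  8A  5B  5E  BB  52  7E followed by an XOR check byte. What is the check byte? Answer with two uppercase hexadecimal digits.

XOR the bytes together:
  start with 0x10
  0x10 ⊕ 0x48 = 0x58
  0x58 ⊕ 0x8A = 0xD2
  0xD2 ⊕ 0x5B = 0x89
  0x89 ⊕ 0x5E = 0xD7
  0xD7 ⊕ 0xBB = 0x6C
  0x6C ⊕ 0x52 = 0x3E
  0x3E ⊕ 0x7E = 0x40

40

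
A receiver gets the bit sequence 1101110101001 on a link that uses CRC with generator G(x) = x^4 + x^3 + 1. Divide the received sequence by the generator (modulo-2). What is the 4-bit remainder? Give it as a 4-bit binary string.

Modulo-2 division of 1101110101001 by 11001:
  pos 0: 11011 XOR 11001 = 00010
  pos 3: 10101 XOR 11001 = 01100
  pos 4: 11000 XOR 11001 = 00001
  pos 8: 11001 XOR 11001 = 00000
Remainder = 0000 (zero — the frame passes the CRC check).

0000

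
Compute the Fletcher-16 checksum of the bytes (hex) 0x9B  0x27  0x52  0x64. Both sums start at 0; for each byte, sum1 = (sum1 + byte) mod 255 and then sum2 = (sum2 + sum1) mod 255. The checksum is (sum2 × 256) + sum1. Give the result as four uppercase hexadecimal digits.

Running sums (mod 255):
  after byte 0 (0x9B): sum1=155, sum2=155
  after byte 1 (0x27): sum1=194, sum2=94
  after byte 2 (0x52): sum1=21, sum2=115
  after byte 3 (0x64): sum1=121, sum2=236
Checksum = sum2·256 + sum1 = 236·256 + 121 = 60537 = 0xEC79.

EC79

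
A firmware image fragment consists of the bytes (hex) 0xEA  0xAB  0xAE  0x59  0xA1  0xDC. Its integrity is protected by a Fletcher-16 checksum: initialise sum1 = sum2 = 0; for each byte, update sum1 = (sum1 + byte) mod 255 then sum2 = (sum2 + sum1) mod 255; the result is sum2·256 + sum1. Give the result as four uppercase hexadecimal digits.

C21D

Running sums (mod 255):
  after byte 0 (0xEA): sum1=234, sum2=234
  after byte 1 (0xAB): sum1=150, sum2=129
  after byte 2 (0xAE): sum1=69, sum2=198
  after byte 3 (0x59): sum1=158, sum2=101
  after byte 4 (0xA1): sum1=64, sum2=165
  after byte 5 (0xDC): sum1=29, sum2=194
Checksum = sum2·256 + sum1 = 194·256 + 29 = 49693 = 0xC21D.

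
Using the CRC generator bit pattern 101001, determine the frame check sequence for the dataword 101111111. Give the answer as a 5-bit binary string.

11000

Append 5 zeros: 10111111100000. Divide by 101001 (XOR where the leading bit is 1):
  pos 0: 101111 XOR 101001 = 000110
  pos 3: 110111 XOR 101001 = 011110
  pos 4: 111100 XOR 101001 = 010101
  pos 5: 101010 XOR 101001 = 000011
Remainder (last 5 bits) = 11000. This is the CRC / FCS.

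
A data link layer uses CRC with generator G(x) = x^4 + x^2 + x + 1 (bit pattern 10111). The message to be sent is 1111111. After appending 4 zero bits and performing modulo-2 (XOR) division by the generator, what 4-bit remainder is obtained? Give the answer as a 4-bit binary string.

1101

Append 4 zeros: 11111110000. Divide by 10111 (XOR where the leading bit is 1):
  pos 0: 11111 XOR 10111 = 01000
  pos 1: 10001 XOR 10111 = 00110
  pos 3: 11010 XOR 10111 = 01101
  pos 4: 11010 XOR 10111 = 01101
  pos 5: 11010 XOR 10111 = 01101
  pos 6: 11010 XOR 10111 = 01101
Remainder (last 4 bits) = 1101. This is the CRC / FCS.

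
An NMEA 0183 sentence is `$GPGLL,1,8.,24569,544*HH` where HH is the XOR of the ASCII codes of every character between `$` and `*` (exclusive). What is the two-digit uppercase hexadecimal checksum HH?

7E

XOR the ASCII codes of the payload characters:
  'G' = 0x47 → acc = 0x47
  'P' = 0x50 → acc = 0x17
  'G' = 0x47 → acc = 0x50
  'L' = 0x4C → acc = 0x1C
  'L' = 0x4C → acc = 0x50
  ',' = 0x2C → acc = 0x7C
  '1' = 0x31 → acc = 0x4D
  ',' = 0x2C → acc = 0x61
  '8' = 0x38 → acc = 0x59
  '.' = 0x2E → acc = 0x77
  ',' = 0x2C → acc = 0x5B
  '2' = 0x32 → acc = 0x69
  '4' = 0x34 → acc = 0x5D
  '5' = 0x35 → acc = 0x68
  '6' = 0x36 → acc = 0x5E
  '9' = 0x39 → acc = 0x67
  ',' = 0x2C → acc = 0x4B
  '5' = 0x35 → acc = 0x7E
  '4' = 0x34 → acc = 0x4A
  '4' = 0x34 → acc = 0x7E
Checksum = 0x7E.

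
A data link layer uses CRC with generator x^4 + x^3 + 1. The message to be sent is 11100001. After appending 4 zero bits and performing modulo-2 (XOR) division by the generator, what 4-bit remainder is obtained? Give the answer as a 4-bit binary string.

Append 4 zeros: 111000010000. Divide by 11001 (XOR where the leading bit is 1):
  pos 0: 11100 XOR 11001 = 00101
  pos 2: 10100 XOR 11001 = 01101
  pos 3: 11011 XOR 11001 = 00010
  pos 6: 10000 XOR 11001 = 01001
  pos 7: 10010 XOR 11001 = 01011
Remainder (last 4 bits) = 1011. This is the CRC / FCS.

1011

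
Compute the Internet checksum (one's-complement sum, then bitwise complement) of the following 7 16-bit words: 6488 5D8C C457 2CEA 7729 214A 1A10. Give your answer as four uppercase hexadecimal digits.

9A25

One's-complement addition (fold any carry out of bit 15 back into bit 0):
  0x6488 + 0x5D8C = 0x0C214
  0xC214 + 0xC457 = 0x1866B → wrap carry → 0x866C
  0x866C + 0x2CEA = 0x0B356
  0xB356 + 0x7729 = 0x12A7F → wrap carry → 0x2A80
  0x2A80 + 0x214A = 0x04BCA
  0x4BCA + 0x1A10 = 0x065DA
One's-complement sum = 0x65DA.
Checksum = ~0x65DA & 0xFFFF = 0x9A25.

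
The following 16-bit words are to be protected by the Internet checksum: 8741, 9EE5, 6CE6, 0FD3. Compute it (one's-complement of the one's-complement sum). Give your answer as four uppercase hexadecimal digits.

5D1F

One's-complement addition (fold any carry out of bit 15 back into bit 0):
  0x8741 + 0x9EE5 = 0x12626 → wrap carry → 0x2627
  0x2627 + 0x6CE6 = 0x0930D
  0x930D + 0x0FD3 = 0x0A2E0
One's-complement sum = 0xA2E0.
Checksum = ~0xA2E0 & 0xFFFF = 0x5D1F.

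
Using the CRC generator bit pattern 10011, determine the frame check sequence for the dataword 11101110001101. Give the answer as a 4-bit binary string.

Append 4 zeros: 111011100011010000. Divide by 10011 (XOR where the leading bit is 1):
  pos 0: 11101 XOR 10011 = 01110
  pos 1: 11101 XOR 10011 = 01110
  pos 2: 11101 XOR 10011 = 01110
  pos 3: 11100 XOR 10011 = 01111
  pos 4: 11110 XOR 10011 = 01101
  pos 5: 11010 XOR 10011 = 01001
  pos 6: 10011 XOR 10011 = 00000
  pos 11: 10100 XOR 10011 = 00111
  pos 13: 11100 XOR 10011 = 01111
Remainder (last 4 bits) = 1111. This is the CRC / FCS.

1111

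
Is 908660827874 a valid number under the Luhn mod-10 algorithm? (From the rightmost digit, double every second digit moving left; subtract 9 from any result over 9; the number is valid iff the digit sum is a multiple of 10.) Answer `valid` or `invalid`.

From the right, keep odd positions and double even positions (subtract 9 from any doubled value over 9):
  doubled (positions 2,4,...): 5 5 7 3 7 9 → sum 36
  kept (positions 1,3,...): 4 8 2 0 6 0 → sum 20
Total = 56.
56 mod 10 = 6, so the number is invalid.

invalid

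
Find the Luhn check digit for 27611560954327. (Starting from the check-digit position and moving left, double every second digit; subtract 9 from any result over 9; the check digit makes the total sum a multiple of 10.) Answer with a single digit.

0

Partial digits right→left: 7 2 3 4 5 9 0 6 5 1 1 6 7 2
Double every second digit counting from the check-digit position (so the 1st, 3rd, 5th, ... of the partial from the right).
  doubled (with −9 where >9): 5 6 1 0 1 2 5 → sum 20
  kept as-is: 2 4 9 6 1 6 2 → sum 30
Total = 20 + 30 = 50.
Check digit = (10 − (50 mod 10)) mod 10 = 0.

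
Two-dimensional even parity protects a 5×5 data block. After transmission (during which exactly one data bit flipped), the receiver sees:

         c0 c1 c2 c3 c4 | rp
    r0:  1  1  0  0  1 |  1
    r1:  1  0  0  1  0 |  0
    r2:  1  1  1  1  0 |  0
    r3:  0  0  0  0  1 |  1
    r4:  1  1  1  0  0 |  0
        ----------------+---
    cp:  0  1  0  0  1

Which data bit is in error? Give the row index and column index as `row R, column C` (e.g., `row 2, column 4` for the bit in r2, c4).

row 4, column 4

Recompute each row's even parity and compare to rp:
  r0: data parity 1, sent rp 1 → ok
  r1: data parity 0, sent rp 0 → ok
  r2: data parity 0, sent rp 0 → ok
  r3: data parity 1, sent rp 1 → ok
  r4: data parity 1, sent rp 0 → mismatch
Recompute each column's even parity and compare to cp:
  c0: data parity 0, sent cp 0 → ok
  c1: data parity 1, sent cp 1 → ok
  c2: data parity 0, sent cp 0 → ok
  c3: data parity 0, sent cp 0 → ok
  c4: data parity 0, sent cp 1 → mismatch
Exactly one row (r4) and one column (c4) fail → the flipped bit is at their intersection.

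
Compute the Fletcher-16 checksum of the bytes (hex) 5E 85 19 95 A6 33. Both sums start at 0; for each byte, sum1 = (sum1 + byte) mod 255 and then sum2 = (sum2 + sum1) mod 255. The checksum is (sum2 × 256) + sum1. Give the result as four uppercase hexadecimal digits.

Running sums (mod 255):
  after byte 0 (5E): sum1=94, sum2=94
  after byte 1 (85): sum1=227, sum2=66
  after byte 2 (19): sum1=252, sum2=63
  after byte 3 (95): sum1=146, sum2=209
  after byte 4 (A6): sum1=57, sum2=11
  after byte 5 (33): sum1=108, sum2=119
Checksum = sum2·256 + sum1 = 119·256 + 108 = 30572 = 0x776C.

776C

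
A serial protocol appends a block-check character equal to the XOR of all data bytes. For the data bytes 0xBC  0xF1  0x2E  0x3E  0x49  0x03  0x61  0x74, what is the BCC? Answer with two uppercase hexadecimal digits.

02

XOR the bytes together:
  start with 0xBC
  0xBC ⊕ 0xF1 = 0x4D
  0x4D ⊕ 0x2E = 0x63
  0x63 ⊕ 0x3E = 0x5D
  0x5D ⊕ 0x49 = 0x14
  0x14 ⊕ 0x03 = 0x17
  0x17 ⊕ 0x61 = 0x76
  0x76 ⊕ 0x74 = 0x02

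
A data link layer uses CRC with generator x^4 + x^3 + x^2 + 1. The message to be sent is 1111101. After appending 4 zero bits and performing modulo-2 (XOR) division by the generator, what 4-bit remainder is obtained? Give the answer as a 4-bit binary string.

1100

Append 4 zeros: 11111010000. Divide by 11101 (XOR where the leading bit is 1):
  pos 0: 11111 XOR 11101 = 00010
  pos 3: 10010 XOR 11101 = 01111
  pos 4: 11110 XOR 11101 = 00011
Remainder (last 4 bits) = 1100. This is the CRC / FCS.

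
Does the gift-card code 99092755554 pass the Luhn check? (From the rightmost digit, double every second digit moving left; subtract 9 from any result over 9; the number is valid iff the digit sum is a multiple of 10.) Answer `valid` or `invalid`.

From the right, keep odd positions and double even positions (subtract 9 from any doubled value over 9):
  doubled (positions 2,4,...): 1 1 5 9 9 → sum 25
  kept (positions 1,3,...): 4 5 5 2 0 9 → sum 25
Total = 50.
50 mod 10 = 0, so the number is valid.

valid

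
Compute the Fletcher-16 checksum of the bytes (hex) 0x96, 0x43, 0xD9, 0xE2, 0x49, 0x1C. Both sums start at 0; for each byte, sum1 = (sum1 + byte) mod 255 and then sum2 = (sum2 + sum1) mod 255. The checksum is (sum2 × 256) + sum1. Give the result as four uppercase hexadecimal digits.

Running sums (mod 255):
  after byte 0 (0x96): sum1=150, sum2=150
  after byte 1 (0x43): sum1=217, sum2=112
  after byte 2 (0xD9): sum1=179, sum2=36
  after byte 3 (0xE2): sum1=150, sum2=186
  after byte 4 (0x49): sum1=223, sum2=154
  after byte 5 (0x1C): sum1=251, sum2=150
Checksum = sum2·256 + sum1 = 150·256 + 251 = 38651 = 0x96FB.

96FB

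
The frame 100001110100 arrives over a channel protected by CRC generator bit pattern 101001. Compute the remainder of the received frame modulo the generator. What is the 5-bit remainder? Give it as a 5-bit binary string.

00000

Modulo-2 division of 100001110100 by 101001:
  pos 0: 100001 XOR 101001 = 001000
  pos 2: 100011 XOR 101001 = 001010
  pos 4: 101001 XOR 101001 = 000000
Remainder = 00000 (zero — the frame passes the CRC check).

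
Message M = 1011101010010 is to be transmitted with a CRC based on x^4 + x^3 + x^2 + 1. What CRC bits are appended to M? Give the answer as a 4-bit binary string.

0001

Append 4 zeros: 10111010100100000. Divide by 11101 (XOR where the leading bit is 1):
  pos 0: 10111 XOR 11101 = 01010
  pos 1: 10100 XOR 11101 = 01001
  pos 2: 10011 XOR 11101 = 01110
  pos 3: 11100 XOR 11101 = 00001
  pos 7: 11001 XOR 11101 = 00100
  pos 9: 10000 XOR 11101 = 01101
  pos 10: 11010 XOR 11101 = 00111
  pos 12: 11100 XOR 11101 = 00001
Remainder (last 4 bits) = 0001. This is the CRC / FCS.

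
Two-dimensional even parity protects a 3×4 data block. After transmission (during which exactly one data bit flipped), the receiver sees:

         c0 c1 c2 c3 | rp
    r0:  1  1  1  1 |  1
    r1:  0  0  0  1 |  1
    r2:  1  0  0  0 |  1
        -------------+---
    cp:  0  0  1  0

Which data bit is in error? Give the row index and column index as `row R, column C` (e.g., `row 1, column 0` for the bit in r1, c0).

Recompute each row's even parity and compare to rp:
  r0: data parity 0, sent rp 1 → mismatch
  r1: data parity 1, sent rp 1 → ok
  r2: data parity 1, sent rp 1 → ok
Recompute each column's even parity and compare to cp:
  c0: data parity 0, sent cp 0 → ok
  c1: data parity 1, sent cp 0 → mismatch
  c2: data parity 1, sent cp 1 → ok
  c3: data parity 0, sent cp 0 → ok
Exactly one row (r0) and one column (c1) fail → the flipped bit is at their intersection.

row 0, column 1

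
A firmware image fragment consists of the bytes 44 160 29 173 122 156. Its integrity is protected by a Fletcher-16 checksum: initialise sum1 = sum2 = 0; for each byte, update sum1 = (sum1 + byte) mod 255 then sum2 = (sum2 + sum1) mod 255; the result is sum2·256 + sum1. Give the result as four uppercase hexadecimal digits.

3BAE

Running sums (mod 255):
  after byte 0 (44): sum1=44, sum2=44
  after byte 1 (160): sum1=204, sum2=248
  after byte 2 (29): sum1=233, sum2=226
  after byte 3 (173): sum1=151, sum2=122
  after byte 4 (122): sum1=18, sum2=140
  after byte 5 (156): sum1=174, sum2=59
Checksum = sum2·256 + sum1 = 59·256 + 174 = 15278 = 0x3BAE.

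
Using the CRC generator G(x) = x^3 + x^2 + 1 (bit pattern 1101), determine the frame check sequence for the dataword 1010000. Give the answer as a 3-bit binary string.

Append 3 zeros: 1010000000. Divide by 1101 (XOR where the leading bit is 1):
  pos 0: 1010 XOR 1101 = 0111
  pos 1: 1110 XOR 1101 = 0011
  pos 3: 1100 XOR 1101 = 0001
  pos 6: 1000 XOR 1101 = 0101
Remainder (last 3 bits) = 101. This is the CRC / FCS.

101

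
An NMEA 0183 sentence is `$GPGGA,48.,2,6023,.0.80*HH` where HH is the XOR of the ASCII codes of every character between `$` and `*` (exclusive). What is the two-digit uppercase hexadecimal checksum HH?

79

XOR the ASCII codes of the payload characters:
  'G' = 0x47 → acc = 0x47
  'P' = 0x50 → acc = 0x17
  'G' = 0x47 → acc = 0x50
  'G' = 0x47 → acc = 0x17
  'A' = 0x41 → acc = 0x56
  ',' = 0x2C → acc = 0x7A
  '4' = 0x34 → acc = 0x4E
  '8' = 0x38 → acc = 0x76
  '.' = 0x2E → acc = 0x58
  ',' = 0x2C → acc = 0x74
  '2' = 0x32 → acc = 0x46
  ',' = 0x2C → acc = 0x6A
  '6' = 0x36 → acc = 0x5C
  '0' = 0x30 → acc = 0x6C
  '2' = 0x32 → acc = 0x5E
  '3' = 0x33 → acc = 0x6D
  ',' = 0x2C → acc = 0x41
  '.' = 0x2E → acc = 0x6F
  '0' = 0x30 → acc = 0x5F
  '.' = 0x2E → acc = 0x71
  '8' = 0x38 → acc = 0x49
  '0' = 0x30 → acc = 0x79
Checksum = 0x79.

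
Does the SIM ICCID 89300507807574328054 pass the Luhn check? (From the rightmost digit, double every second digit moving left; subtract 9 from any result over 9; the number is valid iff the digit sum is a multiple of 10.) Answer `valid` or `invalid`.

From the right, keep odd positions and double even positions (subtract 9 from any doubled value over 9):
  doubled (positions 2,4,...): 1 7 6 5 5 7 0 0 6 7 → sum 44
  kept (positions 1,3,...): 4 0 2 4 5 0 7 5 0 9 → sum 36
Total = 80.
80 mod 10 = 0, so the number is valid.

valid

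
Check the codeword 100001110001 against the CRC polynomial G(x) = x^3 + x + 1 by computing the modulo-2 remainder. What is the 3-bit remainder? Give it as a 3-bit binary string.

011

Modulo-2 division of 100001110001 by 1011:
  pos 0: 1000 XOR 1011 = 0011
  pos 2: 1101 XOR 1011 = 0110
  pos 3: 1101 XOR 1011 = 0110
  pos 4: 1101 XOR 1011 = 0110
  pos 5: 1100 XOR 1011 = 0111
  pos 6: 1110 XOR 1011 = 0101
  pos 7: 1010 XOR 1011 = 0001
Remainder = 011 (nonzero — an error is detected).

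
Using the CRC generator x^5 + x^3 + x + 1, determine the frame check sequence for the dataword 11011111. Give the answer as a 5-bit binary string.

Append 5 zeros: 1101111100000. Divide by 101011 (XOR where the leading bit is 1):
  pos 0: 110111 XOR 101011 = 011100
  pos 1: 111001 XOR 101011 = 010010
  pos 2: 100101 XOR 101011 = 001110
  pos 4: 111000 XOR 101011 = 010011
  pos 5: 100110 XOR 101011 = 001101
  pos 7: 110100 XOR 101011 = 011111
Remainder (last 5 bits) = 11111. This is the CRC / FCS.

11111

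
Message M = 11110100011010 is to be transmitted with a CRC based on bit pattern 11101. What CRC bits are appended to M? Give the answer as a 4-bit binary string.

Append 4 zeros: 111101000110100000. Divide by 11101 (XOR where the leading bit is 1):
  pos 0: 11110 XOR 11101 = 00011
  pos 3: 11100 XOR 11101 = 00001
  pos 7: 10110 XOR 11101 = 01011
  pos 8: 10111 XOR 11101 = 01010
  pos 9: 10100 XOR 11101 = 01001
  pos 10: 10010 XOR 11101 = 01111
  pos 11: 11110 XOR 11101 = 00011
Remainder (last 4 bits) = 1100. This is the CRC / FCS.

1100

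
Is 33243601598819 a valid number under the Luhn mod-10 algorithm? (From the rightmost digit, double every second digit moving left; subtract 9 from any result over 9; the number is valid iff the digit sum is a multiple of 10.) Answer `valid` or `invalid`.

invalid

From the right, keep odd positions and double even positions (subtract 9 from any doubled value over 9):
  doubled (positions 2,4,...): 2 7 1 0 6 4 6 → sum 26
  kept (positions 1,3,...): 9 8 9 1 6 4 3 → sum 40
Total = 66.
66 mod 10 = 6, so the number is invalid.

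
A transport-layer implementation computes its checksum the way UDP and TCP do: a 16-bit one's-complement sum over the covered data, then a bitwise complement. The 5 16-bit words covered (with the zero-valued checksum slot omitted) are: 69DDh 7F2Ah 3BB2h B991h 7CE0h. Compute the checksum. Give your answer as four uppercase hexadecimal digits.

One's-complement addition (fold any carry out of bit 15 back into bit 0):
  0x69DD + 0x7F2A = 0x0E907
  0xE907 + 0x3BB2 = 0x124B9 → wrap carry → 0x24BA
  0x24BA + 0xB991 = 0x0DE4B
  0xDE4B + 0x7CE0 = 0x15B2B → wrap carry → 0x5B2C
One's-complement sum = 0x5B2C.
Checksum = ~0x5B2C & 0xFFFF = 0xA4D3.

A4D3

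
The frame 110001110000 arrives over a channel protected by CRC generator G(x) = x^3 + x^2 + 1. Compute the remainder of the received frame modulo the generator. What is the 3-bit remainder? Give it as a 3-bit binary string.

Modulo-2 division of 110001110000 by 1101:
  pos 0: 1100 XOR 1101 = 0001
  pos 3: 1011 XOR 1101 = 0110
  pos 4: 1101 XOR 1101 = 0000
Remainder = 000 (zero — the frame passes the CRC check).

000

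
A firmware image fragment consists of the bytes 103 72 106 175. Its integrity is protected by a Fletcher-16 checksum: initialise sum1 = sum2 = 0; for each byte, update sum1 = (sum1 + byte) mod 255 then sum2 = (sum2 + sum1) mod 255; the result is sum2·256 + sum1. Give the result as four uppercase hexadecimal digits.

FAC9

Running sums (mod 255):
  after byte 0 (103): sum1=103, sum2=103
  after byte 1 (72): sum1=175, sum2=23
  after byte 2 (106): sum1=26, sum2=49
  after byte 3 (175): sum1=201, sum2=250
Checksum = sum2·256 + sum1 = 250·256 + 201 = 64201 = 0xFAC9.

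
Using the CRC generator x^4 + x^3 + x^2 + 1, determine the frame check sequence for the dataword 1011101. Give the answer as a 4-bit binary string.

Append 4 zeros: 10111010000. Divide by 11101 (XOR where the leading bit is 1):
  pos 0: 10111 XOR 11101 = 01010
  pos 1: 10100 XOR 11101 = 01001
  pos 2: 10011 XOR 11101 = 01110
  pos 3: 11100 XOR 11101 = 00001
Remainder (last 4 bits) = 1000. This is the CRC / FCS.

1000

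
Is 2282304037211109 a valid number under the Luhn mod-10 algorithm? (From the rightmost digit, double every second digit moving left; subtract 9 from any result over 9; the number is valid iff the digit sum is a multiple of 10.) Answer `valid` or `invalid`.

From the right, keep odd positions and double even positions (subtract 9 from any doubled value over 9):
  doubled (positions 2,4,...): 0 2 4 6 8 6 7 4 → sum 37
  kept (positions 1,3,...): 9 1 1 7 0 0 2 2 → sum 22
Total = 59.
59 mod 10 = 9, so the number is invalid.

invalid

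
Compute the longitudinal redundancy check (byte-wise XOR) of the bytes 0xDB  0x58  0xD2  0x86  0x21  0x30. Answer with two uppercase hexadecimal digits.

C6

XOR the bytes together:
  start with 0xDB
  0xDB ⊕ 0x58 = 0x83
  0x83 ⊕ 0xD2 = 0x51
  0x51 ⊕ 0x86 = 0xD7
  0xD7 ⊕ 0x21 = 0xF6
  0xF6 ⊕ 0x30 = 0xC6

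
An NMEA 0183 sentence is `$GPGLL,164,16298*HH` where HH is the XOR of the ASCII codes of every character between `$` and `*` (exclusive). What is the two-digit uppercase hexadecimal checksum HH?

57

XOR the ASCII codes of the payload characters:
  'G' = 0x47 → acc = 0x47
  'P' = 0x50 → acc = 0x17
  'G' = 0x47 → acc = 0x50
  'L' = 0x4C → acc = 0x1C
  'L' = 0x4C → acc = 0x50
  ',' = 0x2C → acc = 0x7C
  '1' = 0x31 → acc = 0x4D
  '6' = 0x36 → acc = 0x7B
  '4' = 0x34 → acc = 0x4F
  ',' = 0x2C → acc = 0x63
  '1' = 0x31 → acc = 0x52
  '6' = 0x36 → acc = 0x64
  '2' = 0x32 → acc = 0x56
  '9' = 0x39 → acc = 0x6F
  '8' = 0x38 → acc = 0x57
Checksum = 0x57.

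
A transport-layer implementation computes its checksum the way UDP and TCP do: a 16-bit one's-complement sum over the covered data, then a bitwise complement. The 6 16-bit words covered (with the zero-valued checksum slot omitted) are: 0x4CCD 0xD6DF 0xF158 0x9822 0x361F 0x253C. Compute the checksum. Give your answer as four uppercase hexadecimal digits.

One's-complement addition (fold any carry out of bit 15 back into bit 0):
  0x4CCD + 0xD6DF = 0x123AC → wrap carry → 0x23AD
  0x23AD + 0xF158 = 0x11505 → wrap carry → 0x1506
  0x1506 + 0x9822 = 0x0AD28
  0xAD28 + 0x361F = 0x0E347
  0xE347 + 0x253C = 0x10883 → wrap carry → 0x0884
One's-complement sum = 0x0884.
Checksum = ~0x0884 & 0xFFFF = 0xF77B.

F77B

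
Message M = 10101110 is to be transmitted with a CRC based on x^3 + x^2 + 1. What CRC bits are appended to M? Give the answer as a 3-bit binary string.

Append 3 zeros: 10101110000. Divide by 1101 (XOR where the leading bit is 1):
  pos 0: 1010 XOR 1101 = 0111
  pos 1: 1111 XOR 1101 = 0010
  pos 3: 1011 XOR 1101 = 0110
  pos 4: 1100 XOR 1101 = 0001
  pos 7: 1000 XOR 1101 = 0101
Remainder (last 3 bits) = 101. This is the CRC / FCS.

101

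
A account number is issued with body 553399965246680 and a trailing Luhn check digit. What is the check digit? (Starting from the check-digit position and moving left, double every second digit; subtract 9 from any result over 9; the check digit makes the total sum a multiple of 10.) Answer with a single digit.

4

Partial digits right→left: 0 8 6 6 4 2 5 6 9 9 9 3 3 5 5
Double every second digit counting from the check-digit position (so the 1st, 3rd, 5th, ... of the partial from the right).
  doubled (with −9 where >9): 0 3 8 1 9 9 6 1 → sum 37
  kept as-is: 8 6 2 6 9 3 5 → sum 39
Total = 37 + 39 = 76.
Check digit = (10 − (76 mod 10)) mod 10 = 4.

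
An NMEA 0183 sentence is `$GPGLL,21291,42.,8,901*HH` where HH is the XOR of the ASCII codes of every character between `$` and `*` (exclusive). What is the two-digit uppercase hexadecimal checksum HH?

XOR the ASCII codes of the payload characters:
  'G' = 0x47 → acc = 0x47
  'P' = 0x50 → acc = 0x17
  'G' = 0x47 → acc = 0x50
  'L' = 0x4C → acc = 0x1C
  'L' = 0x4C → acc = 0x50
  ',' = 0x2C → acc = 0x7C
  '2' = 0x32 → acc = 0x4E
  '1' = 0x31 → acc = 0x7F
  '2' = 0x32 → acc = 0x4D
  '9' = 0x39 → acc = 0x74
  '1' = 0x31 → acc = 0x45
  ',' = 0x2C → acc = 0x69
  '4' = 0x34 → acc = 0x5D
  '2' = 0x32 → acc = 0x6F
  '.' = 0x2E → acc = 0x41
  ',' = 0x2C → acc = 0x6D
  '8' = 0x38 → acc = 0x55
  ',' = 0x2C → acc = 0x79
  '9' = 0x39 → acc = 0x40
  '0' = 0x30 → acc = 0x70
  '1' = 0x31 → acc = 0x41
Checksum = 0x41.

41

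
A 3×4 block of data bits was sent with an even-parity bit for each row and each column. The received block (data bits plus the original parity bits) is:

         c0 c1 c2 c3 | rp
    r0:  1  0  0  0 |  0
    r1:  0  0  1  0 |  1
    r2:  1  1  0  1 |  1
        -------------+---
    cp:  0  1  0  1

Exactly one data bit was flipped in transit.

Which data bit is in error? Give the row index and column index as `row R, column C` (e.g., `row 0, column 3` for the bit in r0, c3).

Recompute each row's even parity and compare to rp:
  r0: data parity 1, sent rp 0 → mismatch
  r1: data parity 1, sent rp 1 → ok
  r2: data parity 1, sent rp 1 → ok
Recompute each column's even parity and compare to cp:
  c0: data parity 0, sent cp 0 → ok
  c1: data parity 1, sent cp 1 → ok
  c2: data parity 1, sent cp 0 → mismatch
  c3: data parity 1, sent cp 1 → ok
Exactly one row (r0) and one column (c2) fail → the flipped bit is at their intersection.

row 0, column 2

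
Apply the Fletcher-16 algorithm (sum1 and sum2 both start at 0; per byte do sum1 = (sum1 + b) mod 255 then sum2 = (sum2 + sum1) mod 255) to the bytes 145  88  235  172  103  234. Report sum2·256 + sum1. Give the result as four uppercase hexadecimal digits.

92D4

Running sums (mod 255):
  after byte 0 (145): sum1=145, sum2=145
  after byte 1 (88): sum1=233, sum2=123
  after byte 2 (235): sum1=213, sum2=81
  after byte 3 (172): sum1=130, sum2=211
  after byte 4 (103): sum1=233, sum2=189
  after byte 5 (234): sum1=212, sum2=146
Checksum = sum2·256 + sum1 = 146·256 + 212 = 37588 = 0x92D4.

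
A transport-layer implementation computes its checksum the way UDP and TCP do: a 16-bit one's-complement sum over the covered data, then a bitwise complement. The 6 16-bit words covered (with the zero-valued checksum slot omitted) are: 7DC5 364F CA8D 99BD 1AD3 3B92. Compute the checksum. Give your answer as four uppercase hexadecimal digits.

One's-complement addition (fold any carry out of bit 15 back into bit 0):
  0x7DC5 + 0x364F = 0x0B414
  0xB414 + 0xCA8D = 0x17EA1 → wrap carry → 0x7EA2
  0x7EA2 + 0x99BD = 0x1185F → wrap carry → 0x1860
  0x1860 + 0x1AD3 = 0x03333
  0x3333 + 0x3B92 = 0x06EC5
One's-complement sum = 0x6EC5.
Checksum = ~0x6EC5 & 0xFFFF = 0x913A.

913A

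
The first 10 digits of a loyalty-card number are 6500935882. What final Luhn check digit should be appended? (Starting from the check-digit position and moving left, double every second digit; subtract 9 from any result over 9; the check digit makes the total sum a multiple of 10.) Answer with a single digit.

4

Partial digits right→left: 2 8 8 5 3 9 0 0 5 6
Double every second digit counting from the check-digit position (so the 1st, 3rd, 5th, ... of the partial from the right).
  doubled (with −9 where >9): 4 7 6 0 1 → sum 18
  kept as-is: 8 5 9 0 6 → sum 28
Total = 18 + 28 = 46.
Check digit = (10 − (46 mod 10)) mod 10 = 4.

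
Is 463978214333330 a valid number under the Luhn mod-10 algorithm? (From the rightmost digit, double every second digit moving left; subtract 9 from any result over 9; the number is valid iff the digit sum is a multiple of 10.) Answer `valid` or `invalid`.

invalid

From the right, keep odd positions and double even positions (subtract 9 from any doubled value over 9):
  doubled (positions 2,4,...): 6 6 6 2 7 9 3 → sum 39
  kept (positions 1,3,...): 0 3 3 4 2 7 3 4 → sum 26
Total = 65.
65 mod 10 = 5, so the number is invalid.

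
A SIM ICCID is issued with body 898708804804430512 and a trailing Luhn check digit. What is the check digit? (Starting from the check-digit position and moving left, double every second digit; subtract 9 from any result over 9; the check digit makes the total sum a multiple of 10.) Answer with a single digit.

0

Partial digits right→left: 2 1 5 0 3 4 4 0 8 4 0 8 8 0 7 8 9 8
Double every second digit counting from the check-digit position (so the 1st, 3rd, 5th, ... of the partial from the right).
  doubled (with −9 where >9): 4 1 6 8 7 0 7 5 9 → sum 47
  kept as-is: 1 0 4 0 4 8 0 8 8 → sum 33
Total = 47 + 33 = 80.
Check digit = (10 − (80 mod 10)) mod 10 = 0.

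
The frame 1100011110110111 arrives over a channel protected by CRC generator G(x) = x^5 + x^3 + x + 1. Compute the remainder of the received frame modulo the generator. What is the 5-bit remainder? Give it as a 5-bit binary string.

01110

Modulo-2 division of 1100011110110111 by 101011:
  pos 0: 110001 XOR 101011 = 011010
  pos 1: 110101 XOR 101011 = 011110
  pos 2: 111101 XOR 101011 = 010110
  pos 3: 101101 XOR 101011 = 000110
  pos 6: 110011 XOR 101011 = 011000
  pos 7: 110000 XOR 101011 = 011011
  pos 8: 110111 XOR 101011 = 011100
  pos 9: 111001 XOR 101011 = 010010
  pos 10: 100101 XOR 101011 = 001110
Remainder = 01110 (nonzero — an error is detected).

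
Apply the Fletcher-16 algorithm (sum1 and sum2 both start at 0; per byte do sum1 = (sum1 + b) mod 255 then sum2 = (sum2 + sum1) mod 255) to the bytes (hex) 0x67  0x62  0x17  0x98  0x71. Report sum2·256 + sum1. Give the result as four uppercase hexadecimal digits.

76EA

Running sums (mod 255):
  after byte 0 (0x67): sum1=103, sum2=103
  after byte 1 (0x62): sum1=201, sum2=49
  after byte 2 (0x17): sum1=224, sum2=18
  after byte 3 (0x98): sum1=121, sum2=139
  after byte 4 (0x71): sum1=234, sum2=118
Checksum = sum2·256 + sum1 = 118·256 + 234 = 30442 = 0x76EA.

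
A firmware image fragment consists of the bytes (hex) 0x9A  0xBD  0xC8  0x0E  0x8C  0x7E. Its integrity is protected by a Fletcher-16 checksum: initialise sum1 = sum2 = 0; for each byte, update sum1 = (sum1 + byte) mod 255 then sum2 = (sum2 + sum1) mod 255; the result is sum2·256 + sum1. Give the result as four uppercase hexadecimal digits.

393A

Running sums (mod 255):
  after byte 0 (0x9A): sum1=154, sum2=154
  after byte 1 (0xBD): sum1=88, sum2=242
  after byte 2 (0xC8): sum1=33, sum2=20
  after byte 3 (0x0E): sum1=47, sum2=67
  after byte 4 (0x8C): sum1=187, sum2=254
  after byte 5 (0x7E): sum1=58, sum2=57
Checksum = sum2·256 + sum1 = 57·256 + 58 = 14650 = 0x393A.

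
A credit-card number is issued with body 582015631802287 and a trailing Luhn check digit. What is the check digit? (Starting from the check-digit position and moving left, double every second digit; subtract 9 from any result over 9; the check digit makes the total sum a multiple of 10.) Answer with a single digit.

5

Partial digits right→left: 7 8 2 2 0 8 1 3 6 5 1 0 2 8 5
Double every second digit counting from the check-digit position (so the 1st, 3rd, 5th, ... of the partial from the right).
  doubled (with −9 where >9): 5 4 0 2 3 2 4 1 → sum 21
  kept as-is: 8 2 8 3 5 0 8 → sum 34
Total = 21 + 34 = 55.
Check digit = (10 − (55 mod 10)) mod 10 = 5.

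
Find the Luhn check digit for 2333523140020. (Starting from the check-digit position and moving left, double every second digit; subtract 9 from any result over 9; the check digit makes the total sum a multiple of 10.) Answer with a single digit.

4

Partial digits right→left: 0 2 0 0 4 1 3 2 5 3 3 3 2
Double every second digit counting from the check-digit position (so the 1st, 3rd, 5th, ... of the partial from the right).
  doubled (with −9 where >9): 0 0 8 6 1 6 4 → sum 25
  kept as-is: 2 0 1 2 3 3 → sum 11
Total = 25 + 11 = 36.
Check digit = (10 − (36 mod 10)) mod 10 = 4.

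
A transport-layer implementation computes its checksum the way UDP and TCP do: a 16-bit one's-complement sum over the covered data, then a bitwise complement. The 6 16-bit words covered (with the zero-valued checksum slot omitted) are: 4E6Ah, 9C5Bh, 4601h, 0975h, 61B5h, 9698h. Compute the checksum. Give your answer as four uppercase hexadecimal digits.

One's-complement addition (fold any carry out of bit 15 back into bit 0):
  0x4E6A + 0x9C5B = 0x0EAC5
  0xEAC5 + 0x4601 = 0x130C6 → wrap carry → 0x30C7
  0x30C7 + 0x0975 = 0x03A3C
  0x3A3C + 0x61B5 = 0x09BF1
  0x9BF1 + 0x9698 = 0x13289 → wrap carry → 0x328A
One's-complement sum = 0x328A.
Checksum = ~0x328A & 0xFFFF = 0xCD75.

CD75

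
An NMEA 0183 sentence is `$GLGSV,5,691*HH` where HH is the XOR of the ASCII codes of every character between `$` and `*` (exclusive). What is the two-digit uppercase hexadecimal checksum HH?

XOR the ASCII codes of the payload characters:
  'G' = 0x47 → acc = 0x47
  'L' = 0x4C → acc = 0x0B
  'G' = 0x47 → acc = 0x4C
  'S' = 0x53 → acc = 0x1F
  'V' = 0x56 → acc = 0x49
  ',' = 0x2C → acc = 0x65
  '5' = 0x35 → acc = 0x50
  ',' = 0x2C → acc = 0x7C
  '6' = 0x36 → acc = 0x4A
  '9' = 0x39 → acc = 0x73
  '1' = 0x31 → acc = 0x42
Checksum = 0x42.

42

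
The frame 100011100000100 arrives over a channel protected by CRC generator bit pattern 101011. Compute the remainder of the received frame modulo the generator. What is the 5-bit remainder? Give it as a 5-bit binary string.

Modulo-2 division of 100011100000100 by 101011:
  pos 0: 100011 XOR 101011 = 001000
  pos 2: 100010 XOR 101011 = 001001
  pos 4: 100100 XOR 101011 = 001111
  pos 6: 111100 XOR 101011 = 010111
  pos 7: 101111 XOR 101011 = 000100
Remainder = 10000 (nonzero — an error is detected).

10000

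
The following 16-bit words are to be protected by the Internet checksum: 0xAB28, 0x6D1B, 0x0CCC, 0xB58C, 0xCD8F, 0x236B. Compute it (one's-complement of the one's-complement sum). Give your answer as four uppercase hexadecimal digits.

One's-complement addition (fold any carry out of bit 15 back into bit 0):
  0xAB28 + 0x6D1B = 0x11843 → wrap carry → 0x1844
  0x1844 + 0x0CCC = 0x02510
  0x2510 + 0xB58C = 0x0DA9C
  0xDA9C + 0xCD8F = 0x1A82B → wrap carry → 0xA82C
  0xA82C + 0x236B = 0x0CB97
One's-complement sum = 0xCB97.
Checksum = ~0xCB97 & 0xFFFF = 0x3468.

3468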